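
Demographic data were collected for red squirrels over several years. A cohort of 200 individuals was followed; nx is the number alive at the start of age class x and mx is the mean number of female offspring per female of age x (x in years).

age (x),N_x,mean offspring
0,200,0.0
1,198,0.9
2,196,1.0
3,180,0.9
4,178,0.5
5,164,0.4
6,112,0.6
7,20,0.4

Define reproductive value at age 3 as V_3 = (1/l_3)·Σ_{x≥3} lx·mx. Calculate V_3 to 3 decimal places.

lx = nx/n0 = nx/200: 1, 0.99, 0.98, 0.9, 0.89, 0.82, 0.56, 0.1
lx·mx for x ≥ 3: 0.81, 0.445, 0.328, 0.336, 0.04 → sum = 1.959
V_3 = 1.959 / l_3 = 1.959 / 0.9 = 2.176667… → 2.177

2.177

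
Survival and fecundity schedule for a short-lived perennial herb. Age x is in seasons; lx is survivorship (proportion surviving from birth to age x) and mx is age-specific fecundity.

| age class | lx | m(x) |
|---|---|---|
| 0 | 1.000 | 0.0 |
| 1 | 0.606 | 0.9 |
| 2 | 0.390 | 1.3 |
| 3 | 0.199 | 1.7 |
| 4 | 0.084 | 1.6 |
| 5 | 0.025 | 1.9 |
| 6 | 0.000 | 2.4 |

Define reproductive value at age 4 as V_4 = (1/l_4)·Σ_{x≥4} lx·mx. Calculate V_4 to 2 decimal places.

lx·mx for x ≥ 4: 0.1344, 0.0475, 0 → sum = 0.1819
V_4 = 0.1819 / l_4 = 0.1819 / 0.084 = 2.165476… → 2.17

2.17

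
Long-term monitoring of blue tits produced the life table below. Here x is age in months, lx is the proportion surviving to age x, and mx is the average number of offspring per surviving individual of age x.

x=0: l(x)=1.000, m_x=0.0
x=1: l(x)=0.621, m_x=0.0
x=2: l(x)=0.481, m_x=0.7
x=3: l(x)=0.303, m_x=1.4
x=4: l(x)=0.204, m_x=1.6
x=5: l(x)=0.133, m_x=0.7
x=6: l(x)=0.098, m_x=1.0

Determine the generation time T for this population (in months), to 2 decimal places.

lx·mx: 0, 0, 0.3367, 0.4242, 0.3264, 0.0931, 0.098 → R0 = 1.2784
x·lx·mx: 0, 0, 0.6734, 1.2726, 1.3056, 0.4655, 0.588 → Σ = 4.3051
T = 4.3051 / 1.2784 = 3.367569… → 3.37

3.37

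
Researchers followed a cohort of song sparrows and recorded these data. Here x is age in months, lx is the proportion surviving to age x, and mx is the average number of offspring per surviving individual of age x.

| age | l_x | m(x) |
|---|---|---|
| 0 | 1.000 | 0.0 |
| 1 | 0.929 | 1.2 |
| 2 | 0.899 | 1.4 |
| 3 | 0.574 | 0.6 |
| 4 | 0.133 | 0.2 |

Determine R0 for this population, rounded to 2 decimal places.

2.74

lx·mx by age: 0, 1.1148, 1.2586, 0.3444, 0.0266
R0 = Σ lx·mx = 2.7444 → 2.74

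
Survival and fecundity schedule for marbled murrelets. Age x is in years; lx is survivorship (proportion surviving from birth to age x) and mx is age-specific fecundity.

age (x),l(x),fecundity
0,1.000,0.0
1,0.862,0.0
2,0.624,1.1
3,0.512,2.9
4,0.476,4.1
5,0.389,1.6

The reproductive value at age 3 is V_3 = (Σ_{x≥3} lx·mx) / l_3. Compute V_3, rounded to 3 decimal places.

lx·mx for x ≥ 3: 1.4848, 1.9516, 0.6224 → sum = 4.0588
V_3 = 4.0588 / l_3 = 4.0588 / 0.512 = 7.927344… → 7.927

7.927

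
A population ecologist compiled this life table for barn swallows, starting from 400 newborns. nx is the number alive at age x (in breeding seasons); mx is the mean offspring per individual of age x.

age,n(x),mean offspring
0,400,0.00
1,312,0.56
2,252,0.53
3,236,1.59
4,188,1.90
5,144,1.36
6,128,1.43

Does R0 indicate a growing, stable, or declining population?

growing

lx = nx/n0 = nx/400: 1, 0.78, 0.63, 0.59, 0.47, 0.36, 0.32
R0 = Σ lx·mx = 0 + 0.4368 + 0.3339 + 0.9381 + 0.893 + 0.4896 + 0.4576 = 3.549
R0 > 1, so the population is growing.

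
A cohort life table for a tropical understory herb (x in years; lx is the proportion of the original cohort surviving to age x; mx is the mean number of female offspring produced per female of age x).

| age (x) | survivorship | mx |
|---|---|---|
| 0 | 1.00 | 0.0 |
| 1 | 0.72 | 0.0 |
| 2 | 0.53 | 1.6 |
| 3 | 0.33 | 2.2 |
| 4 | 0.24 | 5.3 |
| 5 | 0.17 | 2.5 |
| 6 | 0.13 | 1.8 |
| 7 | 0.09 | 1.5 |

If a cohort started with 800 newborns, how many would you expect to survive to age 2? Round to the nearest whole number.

Expected survivors = N0 · l_2 = 800 × 0.53 = 424 → 424

424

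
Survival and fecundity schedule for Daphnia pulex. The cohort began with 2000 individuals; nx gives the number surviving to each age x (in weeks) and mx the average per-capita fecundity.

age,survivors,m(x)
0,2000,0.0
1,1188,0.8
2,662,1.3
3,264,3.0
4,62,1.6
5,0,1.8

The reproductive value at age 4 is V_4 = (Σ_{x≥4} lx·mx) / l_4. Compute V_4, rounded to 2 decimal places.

lx = nx/n0 = nx/2000: 1, 0.594, 0.331, 0.132, 0.031, 0
lx·mx for x ≥ 4: 0.0496, 0 → sum = 0.0496
V_4 = 0.0496 / l_4 = 0.0496 / 0.031 = 1.6 → 1.60

1.60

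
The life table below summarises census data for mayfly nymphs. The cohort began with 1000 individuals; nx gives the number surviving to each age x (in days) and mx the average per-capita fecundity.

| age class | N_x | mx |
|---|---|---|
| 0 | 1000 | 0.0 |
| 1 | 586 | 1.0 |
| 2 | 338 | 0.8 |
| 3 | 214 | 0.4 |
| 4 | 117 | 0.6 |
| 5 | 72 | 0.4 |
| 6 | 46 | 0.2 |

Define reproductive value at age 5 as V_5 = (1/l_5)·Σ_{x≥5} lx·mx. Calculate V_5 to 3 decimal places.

lx = nx/n0 = nx/1000: 1, 0.586, 0.338, 0.214, 0.117, 0.072, 0.046
lx·mx for x ≥ 5: 0.0288, 0.0092 → sum = 0.038
V_5 = 0.038 / l_5 = 0.038 / 0.072 = 0.527778… → 0.528

0.528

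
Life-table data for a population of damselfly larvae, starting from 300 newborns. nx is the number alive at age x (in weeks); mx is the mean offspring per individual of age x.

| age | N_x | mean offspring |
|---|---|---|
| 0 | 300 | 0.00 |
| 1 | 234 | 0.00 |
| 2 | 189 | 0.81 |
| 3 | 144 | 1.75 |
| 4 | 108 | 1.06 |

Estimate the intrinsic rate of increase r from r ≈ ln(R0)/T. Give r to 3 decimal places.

0.188

lx = nx/n0 = nx/300: 1, 0.78, 0.63, 0.48, 0.36
R0 = Σ lx·mx = 0 + 0 + 0.5103 + 0.84 + 0.3816 = 1.7319
Σ x·lx·mx = 5.067; T = 5.067/1.7319 = 2.92569…
r ≈ ln(R0)/T = ln(1.7319)/2.92569… = 0.18772… → 0.188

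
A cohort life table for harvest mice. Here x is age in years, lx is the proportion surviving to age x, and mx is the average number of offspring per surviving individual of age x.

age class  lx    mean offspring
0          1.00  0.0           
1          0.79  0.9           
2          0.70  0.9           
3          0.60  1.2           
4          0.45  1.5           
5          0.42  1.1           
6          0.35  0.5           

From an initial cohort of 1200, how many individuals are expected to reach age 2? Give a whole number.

840

Expected survivors = N0 · l_2 = 1200 × 0.70 = 840 → 840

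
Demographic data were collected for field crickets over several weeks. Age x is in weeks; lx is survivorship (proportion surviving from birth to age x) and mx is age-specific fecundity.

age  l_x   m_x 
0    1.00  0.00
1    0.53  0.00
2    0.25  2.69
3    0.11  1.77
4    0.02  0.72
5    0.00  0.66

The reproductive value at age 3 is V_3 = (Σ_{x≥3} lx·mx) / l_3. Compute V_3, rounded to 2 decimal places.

lx·mx for x ≥ 3: 0.1947, 0.0144, 0 → sum = 0.2091
V_3 = 0.2091 / l_3 = 0.2091 / 0.11 = 1.900909… → 1.90

1.90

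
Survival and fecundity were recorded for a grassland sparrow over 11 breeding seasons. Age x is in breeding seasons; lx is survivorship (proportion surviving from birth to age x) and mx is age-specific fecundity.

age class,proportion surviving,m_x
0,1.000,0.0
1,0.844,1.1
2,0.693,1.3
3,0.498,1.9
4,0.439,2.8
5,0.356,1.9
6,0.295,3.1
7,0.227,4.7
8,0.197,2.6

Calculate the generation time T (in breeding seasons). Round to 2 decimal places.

lx·mx: 0, 0.9284, 0.9009, 0.9462, 1.2292, 0.6764, 0.9145, 1.0669, 0.5122 → R0 = 7.1747
x·lx·mx: 0, 0.9284, 1.8018, 2.8386, 4.9168, 3.382, 5.487, 7.4683, 4.0976 → Σ = 30.9205
T = 30.9205 / 7.1747 = 4.309658… → 4.31

4.31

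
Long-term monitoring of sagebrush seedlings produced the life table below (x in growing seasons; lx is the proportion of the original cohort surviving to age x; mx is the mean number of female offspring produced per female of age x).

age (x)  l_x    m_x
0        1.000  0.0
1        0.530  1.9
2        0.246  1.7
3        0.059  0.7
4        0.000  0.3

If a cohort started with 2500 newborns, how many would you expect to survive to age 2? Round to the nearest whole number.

Expected survivors = N0 · l_2 = 2500 × 0.246 = 615 → 615

615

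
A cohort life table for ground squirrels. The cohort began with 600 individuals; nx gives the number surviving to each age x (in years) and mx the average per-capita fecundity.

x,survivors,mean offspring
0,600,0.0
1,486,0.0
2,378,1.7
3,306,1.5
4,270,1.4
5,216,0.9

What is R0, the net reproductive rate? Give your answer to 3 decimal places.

lx = nx/n0 = nx/600: 1, 0.81, 0.63, 0.51, 0.45, 0.36
lx·mx by age: 0, 0, 1.071, 0.765, 0.63, 0.324
R0 = Σ lx·mx = 2.79 → 2.790

2.790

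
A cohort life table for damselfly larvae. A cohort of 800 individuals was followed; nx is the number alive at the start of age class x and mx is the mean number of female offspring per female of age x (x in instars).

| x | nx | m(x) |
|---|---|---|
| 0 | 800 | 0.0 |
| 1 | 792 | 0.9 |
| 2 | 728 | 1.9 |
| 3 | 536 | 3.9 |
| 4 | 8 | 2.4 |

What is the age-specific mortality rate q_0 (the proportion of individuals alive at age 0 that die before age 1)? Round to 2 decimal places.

lx = nx/n0 = nx/800: 1, 0.99, 0.91, 0.67, 0.01
q_0 = (l_0 − l_1) / l_0 = (1 − 0.99) / 1
     = 0.01 / 1 = 0.01 → 0.01

0.01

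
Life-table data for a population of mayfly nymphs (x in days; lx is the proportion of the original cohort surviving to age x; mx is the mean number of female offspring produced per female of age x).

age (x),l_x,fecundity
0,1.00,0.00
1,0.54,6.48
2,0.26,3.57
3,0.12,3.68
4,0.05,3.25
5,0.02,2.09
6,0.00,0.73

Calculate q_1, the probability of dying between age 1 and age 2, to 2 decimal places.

q_1 = (l_1 − l_2) / l_1 = (0.54 − 0.26) / 0.54
     = 0.28 / 0.54 = 0.518519… → 0.52

0.52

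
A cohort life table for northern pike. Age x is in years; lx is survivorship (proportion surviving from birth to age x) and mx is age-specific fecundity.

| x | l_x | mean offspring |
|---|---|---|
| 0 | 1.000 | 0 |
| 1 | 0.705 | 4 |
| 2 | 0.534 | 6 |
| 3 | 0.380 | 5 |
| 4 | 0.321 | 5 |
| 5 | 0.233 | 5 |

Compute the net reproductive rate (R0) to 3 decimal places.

lx·mx by age: 0, 2.82, 3.204, 1.9, 1.605, 1.165
R0 = Σ lx·mx = 10.694 → 10.694

10.694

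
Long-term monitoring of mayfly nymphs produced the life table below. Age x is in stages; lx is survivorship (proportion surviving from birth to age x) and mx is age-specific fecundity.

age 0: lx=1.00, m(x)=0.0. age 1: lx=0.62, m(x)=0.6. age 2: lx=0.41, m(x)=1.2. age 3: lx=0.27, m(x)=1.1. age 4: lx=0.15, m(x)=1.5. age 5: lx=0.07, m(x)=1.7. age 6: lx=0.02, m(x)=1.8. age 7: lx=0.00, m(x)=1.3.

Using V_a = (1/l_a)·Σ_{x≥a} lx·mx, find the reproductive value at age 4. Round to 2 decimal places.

lx·mx for x ≥ 4: 0.225, 0.119, 0.036, 0 → sum = 0.38
V_4 = 0.38 / l_4 = 0.38 / 0.15 = 2.533333… → 2.53

2.53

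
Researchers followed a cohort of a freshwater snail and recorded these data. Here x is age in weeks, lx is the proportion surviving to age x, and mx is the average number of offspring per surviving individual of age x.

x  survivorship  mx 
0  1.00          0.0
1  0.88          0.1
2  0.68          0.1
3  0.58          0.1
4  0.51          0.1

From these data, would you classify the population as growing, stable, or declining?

R0 = Σ lx·mx = 0 + 0.088 + 0.068 + 0.058 + 0.051 = 0.265
R0 < 1, so the population is declining.

declining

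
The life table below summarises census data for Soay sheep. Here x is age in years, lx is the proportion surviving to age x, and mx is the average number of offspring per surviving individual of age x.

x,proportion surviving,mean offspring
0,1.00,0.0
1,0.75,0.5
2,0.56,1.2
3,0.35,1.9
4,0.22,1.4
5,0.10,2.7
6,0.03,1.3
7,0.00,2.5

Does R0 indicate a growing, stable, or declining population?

R0 = Σ lx·mx = 0 + 0.375 + 0.672 + 0.665 + 0.308 + 0.27 + 0.039 + 0 = 2.329
R0 > 1, so the population is growing.

growing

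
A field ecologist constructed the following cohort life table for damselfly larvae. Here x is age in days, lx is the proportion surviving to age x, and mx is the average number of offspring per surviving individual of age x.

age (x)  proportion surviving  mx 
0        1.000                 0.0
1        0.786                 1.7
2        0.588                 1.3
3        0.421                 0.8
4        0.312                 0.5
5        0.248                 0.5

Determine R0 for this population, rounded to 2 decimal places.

2.72

lx·mx by age: 0, 1.3362, 0.7644, 0.3368, 0.156, 0.124
R0 = Σ lx·mx = 2.7174 → 2.72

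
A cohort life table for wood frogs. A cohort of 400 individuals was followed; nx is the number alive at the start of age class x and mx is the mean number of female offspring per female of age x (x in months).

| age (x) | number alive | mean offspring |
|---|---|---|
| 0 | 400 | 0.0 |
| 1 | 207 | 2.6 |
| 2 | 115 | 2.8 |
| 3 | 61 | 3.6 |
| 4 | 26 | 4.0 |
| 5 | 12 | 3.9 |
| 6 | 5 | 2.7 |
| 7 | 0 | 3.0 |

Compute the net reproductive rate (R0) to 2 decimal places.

lx = nx/n0 = nx/400: 1, 0.5175, 0.2875, 0.1525, 0.065, 0.03, 0.0125, 0
lx·mx by age: 0, 1.3455, 0.805, 0.549, 0.26, 0.117, 0.03375, 0
R0 = Σ lx·mx = 3.11025 → 3.11

3.11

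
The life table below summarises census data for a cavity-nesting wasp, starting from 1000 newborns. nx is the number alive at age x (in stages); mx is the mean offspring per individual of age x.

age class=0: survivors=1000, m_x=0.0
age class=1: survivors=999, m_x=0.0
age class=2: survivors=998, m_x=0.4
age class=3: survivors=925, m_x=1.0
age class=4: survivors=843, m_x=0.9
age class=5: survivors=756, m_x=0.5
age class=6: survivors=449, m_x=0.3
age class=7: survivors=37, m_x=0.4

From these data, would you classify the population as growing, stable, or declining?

lx = nx/n0 = nx/1000: 1, 0.999, 0.998, 0.925, 0.843, 0.756, 0.449, 0.037
R0 = Σ lx·mx = 0 + 0 + 0.3992 + 0.925 + 0.7587 + 0.378 + 0.1347 + 0.0148 = 2.6104
R0 > 1, so the population is growing.

growing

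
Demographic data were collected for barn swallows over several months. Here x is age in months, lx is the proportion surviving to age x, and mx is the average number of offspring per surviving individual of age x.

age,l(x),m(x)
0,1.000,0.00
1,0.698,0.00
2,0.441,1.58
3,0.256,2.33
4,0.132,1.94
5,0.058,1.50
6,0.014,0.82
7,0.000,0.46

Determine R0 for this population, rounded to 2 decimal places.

lx·mx by age: 0, 0, 0.69678, 0.59648, 0.25608, 0.087, 0.01148, 0
R0 = Σ lx·mx = 1.64782 → 1.65

1.65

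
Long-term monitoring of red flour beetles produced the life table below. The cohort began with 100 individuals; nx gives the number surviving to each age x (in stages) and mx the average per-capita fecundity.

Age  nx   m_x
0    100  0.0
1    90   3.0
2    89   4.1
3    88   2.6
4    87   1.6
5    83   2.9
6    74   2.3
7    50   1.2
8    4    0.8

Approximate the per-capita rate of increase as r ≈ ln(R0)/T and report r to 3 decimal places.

0.809

lx = nx/n0 = nx/100: 1, 0.9, 0.89, 0.88, 0.87, 0.83, 0.74, 0.5, 0.04
R0 = Σ lx·mx = 0 + 2.7 + 3.649 + 2.288 + 1.392 + 2.407 + 1.702 + 0.6 + 0.032 = 14.77
Σ x·lx·mx = 49.133; T = 49.133/14.77 = 3.32654…
r ≈ ln(R0)/T = ln(14.77)/3.32654… = 0.80943… → 0.809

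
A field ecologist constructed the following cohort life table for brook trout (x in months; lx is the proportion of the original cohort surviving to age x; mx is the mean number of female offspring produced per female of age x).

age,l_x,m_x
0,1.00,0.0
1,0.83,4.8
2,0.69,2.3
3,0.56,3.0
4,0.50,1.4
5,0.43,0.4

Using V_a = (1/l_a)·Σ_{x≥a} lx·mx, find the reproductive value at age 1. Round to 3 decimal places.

9.787

lx·mx for x ≥ 1: 3.984, 1.587, 1.68, 0.7, 0.172 → sum = 8.123
V_1 = 8.123 / l_1 = 8.123 / 0.83 = 9.786747… → 9.787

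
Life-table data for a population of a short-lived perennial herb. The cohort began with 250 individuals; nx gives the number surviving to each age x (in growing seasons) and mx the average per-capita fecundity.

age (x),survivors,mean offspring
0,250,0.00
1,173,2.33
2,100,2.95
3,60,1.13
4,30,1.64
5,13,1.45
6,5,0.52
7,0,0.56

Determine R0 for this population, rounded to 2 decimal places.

lx = nx/n0 = nx/250: 1, 0.692, 0.4, 0.24, 0.12, 0.052, 0.02, 0
lx·mx by age: 0, 1.61236, 1.18, 0.2712, 0.1968, 0.0754, 0.0104, 0
R0 = Σ lx·mx = 3.34616 → 3.35

3.35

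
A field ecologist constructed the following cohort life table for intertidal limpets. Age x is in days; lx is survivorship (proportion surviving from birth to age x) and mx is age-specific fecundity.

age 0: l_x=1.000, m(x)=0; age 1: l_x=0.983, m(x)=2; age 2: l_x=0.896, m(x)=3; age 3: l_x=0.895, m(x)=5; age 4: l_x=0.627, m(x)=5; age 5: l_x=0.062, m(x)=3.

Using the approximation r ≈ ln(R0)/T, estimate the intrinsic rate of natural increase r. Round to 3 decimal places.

0.917

R0 = Σ lx·mx = 0 + 1.966 + 2.688 + 4.475 + 3.135 + 0.186 = 12.45
Σ x·lx·mx = 34.237; T = 34.237/12.45 = 2.74996…
r ≈ ln(R0)/T = ln(12.45)/2.74996… = 0.917… → 0.917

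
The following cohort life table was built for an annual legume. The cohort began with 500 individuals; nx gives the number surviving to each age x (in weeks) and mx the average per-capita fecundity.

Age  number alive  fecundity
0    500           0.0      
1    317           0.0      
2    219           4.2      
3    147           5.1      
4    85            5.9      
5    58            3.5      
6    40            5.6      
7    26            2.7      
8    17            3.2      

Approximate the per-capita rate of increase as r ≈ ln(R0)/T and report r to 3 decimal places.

0.492

lx = nx/n0 = nx/500: 1, 0.634, 0.438, 0.294, 0.17, 0.116, 0.08, 0.052, 0.034
R0 = Σ lx·mx = 0 + 0 + 1.8396 + 1.4994 + 1.003 + 0.406 + 0.448 + 0.1404 + 0.1088 = 5.4452
Σ x·lx·mx = 18.7606; T = 18.7606/5.4452 = 3.44535…
r ≈ ln(R0)/T = ln(5.4452)/3.44535… = 0.49189… → 0.492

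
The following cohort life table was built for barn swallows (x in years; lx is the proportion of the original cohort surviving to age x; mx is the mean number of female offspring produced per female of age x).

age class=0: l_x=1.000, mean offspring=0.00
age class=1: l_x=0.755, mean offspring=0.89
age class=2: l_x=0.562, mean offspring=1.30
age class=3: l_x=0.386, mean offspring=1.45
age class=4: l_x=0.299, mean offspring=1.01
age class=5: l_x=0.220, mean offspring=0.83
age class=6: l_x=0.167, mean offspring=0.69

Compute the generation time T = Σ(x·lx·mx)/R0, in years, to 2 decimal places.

lx·mx: 0, 0.67195, 0.7306, 0.5597, 0.30199, 0.1826, 0.11523 → R0 = 2.56207
x·lx·mx: 0, 0.67195, 1.4612, 1.6791, 1.20796, 0.913, 0.69138 → Σ = 6.62459
T = 6.62459 / 2.56207 = 2.58564… → 2.59

2.59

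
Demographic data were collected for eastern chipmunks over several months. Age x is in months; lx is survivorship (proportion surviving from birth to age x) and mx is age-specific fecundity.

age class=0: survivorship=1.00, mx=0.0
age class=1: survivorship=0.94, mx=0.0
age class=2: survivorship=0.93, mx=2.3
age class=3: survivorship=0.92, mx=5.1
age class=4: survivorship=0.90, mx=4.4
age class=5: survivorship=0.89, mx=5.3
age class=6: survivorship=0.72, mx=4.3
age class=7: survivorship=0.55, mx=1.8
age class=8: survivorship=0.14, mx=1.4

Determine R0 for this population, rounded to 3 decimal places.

lx·mx by age: 0, 0, 2.139, 4.692, 3.96, 4.717, 3.096, 0.99, 0.196
R0 = Σ lx·mx = 19.79 → 19.790

19.790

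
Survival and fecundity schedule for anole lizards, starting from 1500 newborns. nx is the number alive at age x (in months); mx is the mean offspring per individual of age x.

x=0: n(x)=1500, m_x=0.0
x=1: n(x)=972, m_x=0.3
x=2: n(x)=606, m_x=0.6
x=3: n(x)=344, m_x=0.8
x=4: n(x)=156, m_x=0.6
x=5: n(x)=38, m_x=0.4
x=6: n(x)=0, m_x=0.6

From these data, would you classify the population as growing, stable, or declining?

lx = nx/n0 = nx/1500: 1, 0.648, 0.404, 0.22933…, 0.104, 0.02533…, 0
R0 = Σ lx·mx = 0 + 0.1944 + 0.2424 + 0.183467… + 0.0624 + 0.010133… + 0 = 0.6928…
R0 < 1, so the population is declining.

declining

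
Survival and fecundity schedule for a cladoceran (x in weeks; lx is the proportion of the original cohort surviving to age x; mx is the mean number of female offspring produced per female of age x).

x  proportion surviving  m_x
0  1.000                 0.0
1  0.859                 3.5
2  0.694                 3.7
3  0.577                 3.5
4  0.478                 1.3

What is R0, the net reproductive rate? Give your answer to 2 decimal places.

lx·mx by age: 0, 3.0065, 2.5678, 2.0195, 0.6214
R0 = Σ lx·mx = 8.2152 → 8.22

8.22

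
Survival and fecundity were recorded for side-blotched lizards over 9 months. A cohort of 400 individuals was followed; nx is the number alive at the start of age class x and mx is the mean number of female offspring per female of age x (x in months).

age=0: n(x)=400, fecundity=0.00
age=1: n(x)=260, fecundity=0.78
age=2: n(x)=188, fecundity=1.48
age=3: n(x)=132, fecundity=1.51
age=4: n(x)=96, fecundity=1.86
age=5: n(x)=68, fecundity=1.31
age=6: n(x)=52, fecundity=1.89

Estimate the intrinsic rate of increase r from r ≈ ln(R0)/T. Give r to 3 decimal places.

0.324

lx = nx/n0 = nx/400: 1, 0.65, 0.47, 0.33, 0.24, 0.17, 0.13
R0 = Σ lx·mx = 0 + 0.507 + 0.6956 + 0.4983 + 0.4464 + 0.2227 + 0.2457 = 2.6157
Σ x·lx·mx = 7.7664; T = 7.7664/2.6157 = 2.96915…
r ≈ ln(R0)/T = ln(2.6157)/2.96915… = 0.32384… → 0.324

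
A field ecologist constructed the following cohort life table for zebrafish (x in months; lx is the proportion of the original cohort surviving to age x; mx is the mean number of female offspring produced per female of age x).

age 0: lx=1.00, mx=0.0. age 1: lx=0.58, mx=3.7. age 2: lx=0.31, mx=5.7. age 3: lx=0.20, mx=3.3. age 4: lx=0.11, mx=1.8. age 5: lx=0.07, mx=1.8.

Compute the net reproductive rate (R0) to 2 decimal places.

lx·mx by age: 0, 2.146, 1.767, 0.66, 0.198, 0.126
R0 = Σ lx·mx = 4.897 → 4.90

4.90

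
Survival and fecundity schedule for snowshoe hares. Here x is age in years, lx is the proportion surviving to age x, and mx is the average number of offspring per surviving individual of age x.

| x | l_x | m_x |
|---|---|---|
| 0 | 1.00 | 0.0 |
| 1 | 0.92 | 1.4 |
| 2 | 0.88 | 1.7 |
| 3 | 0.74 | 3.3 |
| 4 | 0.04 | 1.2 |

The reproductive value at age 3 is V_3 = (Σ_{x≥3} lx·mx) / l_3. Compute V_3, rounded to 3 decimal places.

3.365

lx·mx for x ≥ 3: 2.442, 0.048 → sum = 2.49
V_3 = 2.49 / l_3 = 2.49 / 0.74 = 3.364865… → 3.365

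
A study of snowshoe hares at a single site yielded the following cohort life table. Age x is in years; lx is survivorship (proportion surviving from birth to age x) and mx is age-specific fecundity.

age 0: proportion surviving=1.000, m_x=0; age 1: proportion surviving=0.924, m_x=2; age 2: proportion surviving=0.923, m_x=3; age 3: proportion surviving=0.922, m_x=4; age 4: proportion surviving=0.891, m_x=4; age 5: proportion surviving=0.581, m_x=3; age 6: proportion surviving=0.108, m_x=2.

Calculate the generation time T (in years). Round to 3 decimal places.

lx·mx: 0, 1.848, 2.769, 3.688, 3.564, 1.743, 0.216 → R0 = 13.828
x·lx·mx: 0, 1.848, 5.538, 11.064, 14.256, 8.715, 1.296 → Σ = 42.717
T = 42.717 / 13.828 = 3.089167… → 3.089

3.089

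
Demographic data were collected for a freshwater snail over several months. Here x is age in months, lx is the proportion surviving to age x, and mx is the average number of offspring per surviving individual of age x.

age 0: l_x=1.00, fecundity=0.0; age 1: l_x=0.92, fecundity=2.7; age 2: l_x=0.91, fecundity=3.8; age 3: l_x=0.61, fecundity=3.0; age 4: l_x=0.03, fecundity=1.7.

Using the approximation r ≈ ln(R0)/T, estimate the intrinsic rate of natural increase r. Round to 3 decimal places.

1.066

R0 = Σ lx·mx = 0 + 2.484 + 3.458 + 1.83 + 0.051 = 7.823
Σ x·lx·mx = 15.094; T = 15.094/7.823 = 1.92944…
r ≈ ln(R0)/T = ln(7.823)/1.92944… = 1.06615… → 1.066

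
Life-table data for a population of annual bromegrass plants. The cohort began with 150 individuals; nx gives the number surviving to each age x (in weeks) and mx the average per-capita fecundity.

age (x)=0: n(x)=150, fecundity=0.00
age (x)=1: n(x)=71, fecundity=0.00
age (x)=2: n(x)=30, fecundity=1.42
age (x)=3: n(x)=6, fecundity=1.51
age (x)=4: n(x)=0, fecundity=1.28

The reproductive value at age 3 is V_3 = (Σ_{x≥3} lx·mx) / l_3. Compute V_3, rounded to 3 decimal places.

lx = nx/n0 = nx/150: 1, 0.47333…, 0.2, 0.04, 0
lx·mx for x ≥ 3: 0.0604, 0 → sum = 0.0604
V_3 = 0.0604 / l_3 = 0.0604 / 0.04 = 1.51 → 1.510

1.510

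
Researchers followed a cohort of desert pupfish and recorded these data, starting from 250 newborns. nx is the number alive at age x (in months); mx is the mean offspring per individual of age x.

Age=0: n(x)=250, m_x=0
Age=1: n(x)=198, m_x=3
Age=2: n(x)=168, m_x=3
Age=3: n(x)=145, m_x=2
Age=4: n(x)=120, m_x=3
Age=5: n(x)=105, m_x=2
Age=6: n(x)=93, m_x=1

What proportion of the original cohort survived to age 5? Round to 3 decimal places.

l_5 = n_5/n_0 = 105/250 = 0.42 → 0.420

0.420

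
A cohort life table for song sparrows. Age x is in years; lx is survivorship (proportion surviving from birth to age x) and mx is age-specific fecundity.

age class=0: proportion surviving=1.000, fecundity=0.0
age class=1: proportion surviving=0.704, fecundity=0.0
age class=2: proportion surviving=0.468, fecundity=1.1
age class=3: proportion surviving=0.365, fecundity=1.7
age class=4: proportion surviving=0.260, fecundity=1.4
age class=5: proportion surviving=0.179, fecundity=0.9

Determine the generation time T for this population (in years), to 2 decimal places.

3.10

lx·mx: 0, 0, 0.5148, 0.6205, 0.364, 0.1611 → R0 = 1.6604
x·lx·mx: 0, 0, 1.0296, 1.8615, 1.456, 0.8055 → Σ = 5.1526
T = 5.1526 / 1.6604 = 3.103228… → 3.10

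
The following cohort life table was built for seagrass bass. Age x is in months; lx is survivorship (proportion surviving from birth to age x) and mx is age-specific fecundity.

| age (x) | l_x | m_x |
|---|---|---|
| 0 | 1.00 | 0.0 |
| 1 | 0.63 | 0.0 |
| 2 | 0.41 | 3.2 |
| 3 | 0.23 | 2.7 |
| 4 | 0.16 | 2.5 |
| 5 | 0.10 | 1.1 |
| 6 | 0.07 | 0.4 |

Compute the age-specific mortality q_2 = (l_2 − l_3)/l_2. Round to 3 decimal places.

0.439

q_2 = (l_2 − l_3) / l_2 = (0.41 − 0.23) / 0.41
     = 0.18 / 0.41 = 0.439024… → 0.439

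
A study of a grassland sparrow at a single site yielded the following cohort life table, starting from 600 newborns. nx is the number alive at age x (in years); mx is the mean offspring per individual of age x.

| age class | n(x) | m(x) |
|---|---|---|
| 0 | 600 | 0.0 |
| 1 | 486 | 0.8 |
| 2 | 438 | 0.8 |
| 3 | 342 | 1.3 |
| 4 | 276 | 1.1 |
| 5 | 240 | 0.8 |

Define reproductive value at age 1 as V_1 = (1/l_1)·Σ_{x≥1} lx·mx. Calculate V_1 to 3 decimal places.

lx = nx/n0 = nx/600: 1, 0.81, 0.73, 0.57, 0.46, 0.4
lx·mx for x ≥ 1: 0.648, 0.584, 0.741, 0.506, 0.32 → sum = 2.799
V_1 = 2.799 / l_1 = 2.799 / 0.81 = 3.455556… → 3.456

3.456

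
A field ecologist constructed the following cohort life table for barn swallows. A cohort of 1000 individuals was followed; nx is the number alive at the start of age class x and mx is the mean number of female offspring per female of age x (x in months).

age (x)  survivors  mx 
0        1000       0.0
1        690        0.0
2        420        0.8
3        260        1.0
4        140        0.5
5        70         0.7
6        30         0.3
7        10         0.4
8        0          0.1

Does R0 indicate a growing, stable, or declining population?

declining

lx = nx/n0 = nx/1000: 1, 0.69, 0.42, 0.26, 0.14, 0.07, 0.03, 0.01, 0
R0 = Σ lx·mx = 0 + 0 + 0.336 + 0.26 + 0.07 + 0.049 + 0.009 + 0.004 + 0 = 0.728
R0 < 1, so the population is declining.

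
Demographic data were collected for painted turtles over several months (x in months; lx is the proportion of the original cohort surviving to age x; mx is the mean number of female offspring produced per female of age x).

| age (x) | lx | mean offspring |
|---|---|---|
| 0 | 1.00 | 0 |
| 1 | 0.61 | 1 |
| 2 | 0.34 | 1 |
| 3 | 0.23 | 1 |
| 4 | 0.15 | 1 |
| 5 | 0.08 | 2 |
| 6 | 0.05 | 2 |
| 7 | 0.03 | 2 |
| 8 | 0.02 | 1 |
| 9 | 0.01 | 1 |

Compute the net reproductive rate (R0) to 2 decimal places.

lx·mx by age: 0, 0.61, 0.34, 0.23, 0.15, 0.16, 0.1, 0.06, 0.02, 0.01
R0 = Σ lx·mx = 1.68 → 1.68

1.68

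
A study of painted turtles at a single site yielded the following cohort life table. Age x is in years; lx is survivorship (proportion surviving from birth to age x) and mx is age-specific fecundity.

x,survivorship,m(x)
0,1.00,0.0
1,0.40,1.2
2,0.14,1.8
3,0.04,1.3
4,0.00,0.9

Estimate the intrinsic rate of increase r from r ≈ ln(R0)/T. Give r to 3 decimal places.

R0 = Σ lx·mx = 0 + 0.48 + 0.252 + 0.052 + 0 = 0.784
Σ x·lx·mx = 1.14; T = 1.14/0.784 = 1.45408…
r ≈ ln(R0)/T = ln(0.784)/1.45408… = -0.16735… → -0.167

-0.167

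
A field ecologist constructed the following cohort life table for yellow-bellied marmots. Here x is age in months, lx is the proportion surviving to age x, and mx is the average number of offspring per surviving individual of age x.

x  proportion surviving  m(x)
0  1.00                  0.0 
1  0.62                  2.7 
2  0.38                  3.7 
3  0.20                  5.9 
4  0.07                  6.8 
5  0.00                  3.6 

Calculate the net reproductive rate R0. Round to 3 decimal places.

lx·mx by age: 0, 1.674, 1.406, 1.18, 0.476, 0
R0 = Σ lx·mx = 4.736 → 4.736

4.736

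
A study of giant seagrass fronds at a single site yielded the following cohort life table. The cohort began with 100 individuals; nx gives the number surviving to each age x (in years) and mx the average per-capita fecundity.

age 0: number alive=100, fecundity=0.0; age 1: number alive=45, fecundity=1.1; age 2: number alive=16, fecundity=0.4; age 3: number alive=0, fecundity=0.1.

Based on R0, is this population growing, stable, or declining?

declining

lx = nx/n0 = nx/100: 1, 0.45, 0.16, 0
R0 = Σ lx·mx = 0 + 0.495 + 0.064 + 0 = 0.559
R0 < 1, so the population is declining.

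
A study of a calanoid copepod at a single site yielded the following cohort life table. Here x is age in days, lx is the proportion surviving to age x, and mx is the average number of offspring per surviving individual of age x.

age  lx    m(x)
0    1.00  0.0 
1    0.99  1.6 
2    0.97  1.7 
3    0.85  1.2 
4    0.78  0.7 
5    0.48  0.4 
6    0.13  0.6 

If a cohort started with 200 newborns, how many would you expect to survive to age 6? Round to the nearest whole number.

Expected survivors = N0 · l_6 = 200 × 0.13 = 26 → 26

26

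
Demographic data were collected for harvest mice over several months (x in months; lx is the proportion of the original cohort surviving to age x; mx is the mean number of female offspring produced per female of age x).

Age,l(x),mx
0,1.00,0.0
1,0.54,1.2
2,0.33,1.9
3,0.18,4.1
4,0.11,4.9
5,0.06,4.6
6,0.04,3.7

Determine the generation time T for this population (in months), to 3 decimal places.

lx·mx: 0, 0.648, 0.627, 0.738, 0.539, 0.276, 0.148 → R0 = 2.976
x·lx·mx: 0, 0.648, 1.254, 2.214, 2.156, 1.38, 0.888 → Σ = 8.54
T = 8.54 / 2.976 = 2.869624… → 2.870

2.870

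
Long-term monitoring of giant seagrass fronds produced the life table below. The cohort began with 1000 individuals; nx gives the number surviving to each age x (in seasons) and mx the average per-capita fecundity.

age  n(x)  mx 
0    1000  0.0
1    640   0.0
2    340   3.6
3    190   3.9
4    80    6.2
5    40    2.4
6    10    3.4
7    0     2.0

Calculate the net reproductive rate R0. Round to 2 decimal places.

2.59

lx = nx/n0 = nx/1000: 1, 0.64, 0.34, 0.19, 0.08, 0.04, 0.01, 0
lx·mx by age: 0, 0, 1.224, 0.741, 0.496, 0.096, 0.034, 0
R0 = Σ lx·mx = 2.591 → 2.59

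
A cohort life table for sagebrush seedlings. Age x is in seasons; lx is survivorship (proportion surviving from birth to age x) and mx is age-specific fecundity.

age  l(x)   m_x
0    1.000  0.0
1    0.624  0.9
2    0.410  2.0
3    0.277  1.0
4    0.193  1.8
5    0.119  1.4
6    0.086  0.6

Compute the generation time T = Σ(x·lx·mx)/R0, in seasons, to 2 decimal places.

lx·mx: 0, 0.5616, 0.82, 0.277, 0.3474, 0.1666, 0.0516 → R0 = 2.2242
x·lx·mx: 0, 0.5616, 1.64, 0.831, 1.3896, 0.833, 0.3096 → Σ = 5.5648
T = 5.5648 / 2.2242 = 2.501933… → 2.50

2.50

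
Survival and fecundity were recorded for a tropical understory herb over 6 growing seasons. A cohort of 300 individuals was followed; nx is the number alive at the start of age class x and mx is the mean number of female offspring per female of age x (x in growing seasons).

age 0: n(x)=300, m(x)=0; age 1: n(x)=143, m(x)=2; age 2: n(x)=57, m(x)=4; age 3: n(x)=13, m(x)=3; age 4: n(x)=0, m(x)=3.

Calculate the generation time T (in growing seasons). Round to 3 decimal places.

lx = nx/n0 = nx/300: 1, 0.47667…, 0.19, 0.04333…, 0
lx·mx: 0, 0.953333…, 0.76, 0.13…, 0 → R0 = 1.843333…
x·lx·mx: 0, 0.953333…, 1.52, 0.39…, 0 → Σ = 2.863333…
T = 2.863333… / 1.843333… = 1.553345… → 1.553

1.553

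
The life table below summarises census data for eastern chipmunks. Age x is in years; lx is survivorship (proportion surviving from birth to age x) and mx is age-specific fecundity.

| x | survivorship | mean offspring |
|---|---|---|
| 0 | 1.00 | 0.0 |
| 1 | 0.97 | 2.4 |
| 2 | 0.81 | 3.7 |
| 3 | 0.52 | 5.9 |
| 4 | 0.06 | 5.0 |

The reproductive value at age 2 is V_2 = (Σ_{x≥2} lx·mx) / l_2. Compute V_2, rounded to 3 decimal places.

7.858

lx·mx for x ≥ 2: 2.997, 3.068, 0.3 → sum = 6.365
V_2 = 6.365 / l_2 = 6.365 / 0.81 = 7.858025… → 7.858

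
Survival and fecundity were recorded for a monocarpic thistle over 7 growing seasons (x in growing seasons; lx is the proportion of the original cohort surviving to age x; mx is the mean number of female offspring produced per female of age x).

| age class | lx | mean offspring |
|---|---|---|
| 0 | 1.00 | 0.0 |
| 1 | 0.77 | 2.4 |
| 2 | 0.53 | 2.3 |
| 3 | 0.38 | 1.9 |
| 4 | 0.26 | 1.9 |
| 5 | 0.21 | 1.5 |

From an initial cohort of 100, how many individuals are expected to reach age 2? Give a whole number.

Expected survivors = N0 · l_2 = 100 × 0.53 = 53 → 53

53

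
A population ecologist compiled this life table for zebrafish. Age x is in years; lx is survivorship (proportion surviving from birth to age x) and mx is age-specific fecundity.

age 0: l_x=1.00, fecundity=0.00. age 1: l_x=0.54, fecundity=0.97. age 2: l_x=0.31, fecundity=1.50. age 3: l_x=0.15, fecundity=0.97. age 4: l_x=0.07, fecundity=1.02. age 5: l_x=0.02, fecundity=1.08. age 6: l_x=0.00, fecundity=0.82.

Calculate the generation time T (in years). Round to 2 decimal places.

1.86

lx·mx: 0, 0.5238, 0.465, 0.1455, 0.0714, 0.0216, 0 → R0 = 1.2273
x·lx·mx: 0, 0.5238, 0.93, 0.4365, 0.2856, 0.108, 0 → Σ = 2.2839
T = 2.2839 / 1.2273 = 1.860914… → 1.86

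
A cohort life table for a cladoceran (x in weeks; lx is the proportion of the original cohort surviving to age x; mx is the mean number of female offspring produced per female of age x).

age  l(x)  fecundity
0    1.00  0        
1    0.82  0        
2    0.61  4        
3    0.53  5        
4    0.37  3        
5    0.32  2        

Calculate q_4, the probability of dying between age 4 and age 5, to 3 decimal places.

q_4 = (l_4 − l_5) / l_4 = (0.37 − 0.32) / 0.37
     = 0.05 / 0.37 = 0.135135… → 0.135

0.135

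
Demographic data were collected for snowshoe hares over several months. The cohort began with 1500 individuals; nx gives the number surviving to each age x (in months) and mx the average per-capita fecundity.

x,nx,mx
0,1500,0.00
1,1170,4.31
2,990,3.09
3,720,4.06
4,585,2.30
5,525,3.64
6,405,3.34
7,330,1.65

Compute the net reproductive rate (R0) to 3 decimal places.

lx = nx/n0 = nx/1500: 1, 0.78, 0.66, 0.48, 0.39, 0.35, 0.27, 0.22
lx·mx by age: 0, 3.3618, 2.0394, 1.9488, 0.897, 1.274, 0.9018, 0.363
R0 = Σ lx·mx = 10.7858 → 10.786

10.786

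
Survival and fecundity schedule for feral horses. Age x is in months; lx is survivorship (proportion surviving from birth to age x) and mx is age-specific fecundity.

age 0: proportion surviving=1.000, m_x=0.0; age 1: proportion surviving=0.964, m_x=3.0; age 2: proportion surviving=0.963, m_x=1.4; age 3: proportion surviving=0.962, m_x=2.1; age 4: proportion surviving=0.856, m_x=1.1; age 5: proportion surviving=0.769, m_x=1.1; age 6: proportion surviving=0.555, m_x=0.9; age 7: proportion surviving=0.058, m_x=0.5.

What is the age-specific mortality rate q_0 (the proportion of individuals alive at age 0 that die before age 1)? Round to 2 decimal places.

0.04

q_0 = (l_0 − l_1) / l_0 = (1 − 0.964) / 1
     = 0.036 / 1 = 0.036 → 0.04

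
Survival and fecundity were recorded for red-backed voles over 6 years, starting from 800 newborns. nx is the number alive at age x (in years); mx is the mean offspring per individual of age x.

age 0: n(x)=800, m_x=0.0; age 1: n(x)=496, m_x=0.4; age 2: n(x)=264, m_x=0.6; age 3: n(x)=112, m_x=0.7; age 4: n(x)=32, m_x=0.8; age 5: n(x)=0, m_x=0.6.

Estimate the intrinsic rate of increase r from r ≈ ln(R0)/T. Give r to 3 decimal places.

lx = nx/n0 = nx/800: 1, 0.62, 0.33, 0.14, 0.04, 0
R0 = Σ lx·mx = 0 + 0.248 + 0.198 + 0.098 + 0.032 + 0 = 0.576
Σ x·lx·mx = 1.066; T = 1.066/0.576 = 1.85069…
r ≈ ln(R0)/T = ln(0.576)/1.85069… = -0.29808… → -0.298

-0.298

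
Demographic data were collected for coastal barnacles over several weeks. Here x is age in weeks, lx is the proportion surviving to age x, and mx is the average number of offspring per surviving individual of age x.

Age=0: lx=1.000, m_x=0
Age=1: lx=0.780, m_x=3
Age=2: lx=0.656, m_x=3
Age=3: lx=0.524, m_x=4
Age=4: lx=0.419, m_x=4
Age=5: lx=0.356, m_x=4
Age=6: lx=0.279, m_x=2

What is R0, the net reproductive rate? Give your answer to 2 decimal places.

10.06

lx·mx by age: 0, 2.34, 1.968, 2.096, 1.676, 1.424, 0.558
R0 = Σ lx·mx = 10.062 → 10.06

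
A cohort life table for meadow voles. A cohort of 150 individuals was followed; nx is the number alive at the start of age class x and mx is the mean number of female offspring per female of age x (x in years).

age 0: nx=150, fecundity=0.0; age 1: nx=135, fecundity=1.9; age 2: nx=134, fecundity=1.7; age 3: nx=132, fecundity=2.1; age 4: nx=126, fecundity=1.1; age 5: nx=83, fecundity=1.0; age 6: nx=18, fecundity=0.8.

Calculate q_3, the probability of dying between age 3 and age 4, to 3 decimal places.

lx = nx/n0 = nx/150: 1, 0.9, 0.89333…, 0.88, 0.84, 0.55333…, 0.12
q_3 = (l_3 − l_4) / l_3 = (0.88 − 0.84) / 0.88
     = 0.04 / 0.88 = 0.045455… → 0.045

0.045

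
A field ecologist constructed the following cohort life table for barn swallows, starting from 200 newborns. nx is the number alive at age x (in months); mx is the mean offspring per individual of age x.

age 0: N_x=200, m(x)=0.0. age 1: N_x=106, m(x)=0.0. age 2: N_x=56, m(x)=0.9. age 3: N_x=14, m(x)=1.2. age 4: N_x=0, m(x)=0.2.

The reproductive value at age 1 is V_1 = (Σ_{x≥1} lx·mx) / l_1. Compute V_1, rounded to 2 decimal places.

lx = nx/n0 = nx/200: 1, 0.53, 0.28, 0.07, 0
lx·mx for x ≥ 1: 0, 0.252, 0.084, 0 → sum = 0.336
V_1 = 0.336 / l_1 = 0.336 / 0.53 = 0.633962… → 0.63

0.63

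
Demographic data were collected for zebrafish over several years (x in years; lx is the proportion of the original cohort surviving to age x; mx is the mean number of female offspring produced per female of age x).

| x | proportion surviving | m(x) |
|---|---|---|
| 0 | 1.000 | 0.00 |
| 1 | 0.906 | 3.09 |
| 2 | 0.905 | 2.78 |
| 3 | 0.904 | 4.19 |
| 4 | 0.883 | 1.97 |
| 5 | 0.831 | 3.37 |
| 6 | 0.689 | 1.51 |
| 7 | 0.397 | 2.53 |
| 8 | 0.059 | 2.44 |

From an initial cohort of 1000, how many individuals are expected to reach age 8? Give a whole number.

59

Expected survivors = N0 · l_8 = 1000 × 0.059 = 59 → 59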